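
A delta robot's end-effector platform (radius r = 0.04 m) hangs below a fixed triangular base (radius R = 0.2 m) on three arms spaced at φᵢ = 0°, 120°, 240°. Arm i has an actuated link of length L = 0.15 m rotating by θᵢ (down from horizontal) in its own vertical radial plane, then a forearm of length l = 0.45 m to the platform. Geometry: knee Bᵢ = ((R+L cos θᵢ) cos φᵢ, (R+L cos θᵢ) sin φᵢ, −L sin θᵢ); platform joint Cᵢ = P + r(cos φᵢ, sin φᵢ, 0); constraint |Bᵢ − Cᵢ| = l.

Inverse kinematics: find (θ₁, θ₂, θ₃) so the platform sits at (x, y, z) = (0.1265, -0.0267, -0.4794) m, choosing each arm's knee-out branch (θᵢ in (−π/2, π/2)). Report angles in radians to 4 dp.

θ₁ = 0.4362, θ₂ = 1.3089, θ₃ = 1.1345

arm 1 (φ=0.0°): x'=0.1265, y'=-0.0267
  A cos θ + B sin θ = C:  0.0335·cos θ + -0.4794·sin θ = -0.1722
  √(A²+B²)=0.4806;  θ1 = -1.5010+1.9373 ≈ 0.4362
arm 2 (φ=120.0°): x'=-0.0864, y'=-0.0962
  A=0.2464, B=-0.4794, C=(l²−L²−A²−y'²−z²)/(2L)=-0.3993
  √(A²+B²)=0.5390;  θ2 = -1.0961+2.4050 ≈ 1.3089
arm 3 (φ=240.0°): x'=-0.0401, y'=0.1229
  e−x'=0.2001;  (l²−L²−(e−x')²−y'²−z²)/2L = -0.3499
  γ=atan2(-0.4794,0.2001)=-1.1753;  ψ=arccos(-0.6736)=2.3099;  θ3=γ+ψ≈1.1345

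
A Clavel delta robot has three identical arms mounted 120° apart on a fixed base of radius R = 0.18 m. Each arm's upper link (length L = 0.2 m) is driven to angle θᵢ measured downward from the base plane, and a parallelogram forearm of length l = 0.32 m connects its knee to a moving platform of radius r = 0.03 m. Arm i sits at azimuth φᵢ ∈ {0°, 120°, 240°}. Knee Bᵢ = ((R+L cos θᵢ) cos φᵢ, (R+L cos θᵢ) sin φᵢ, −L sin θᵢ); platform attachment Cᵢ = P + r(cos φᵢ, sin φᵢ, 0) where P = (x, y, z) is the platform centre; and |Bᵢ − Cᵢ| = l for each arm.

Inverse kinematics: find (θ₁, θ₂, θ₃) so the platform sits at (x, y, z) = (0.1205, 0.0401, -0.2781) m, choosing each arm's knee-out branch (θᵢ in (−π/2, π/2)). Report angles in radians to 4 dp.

θ₁ = 0.2620, θ₂ = 1.0471, θ₃ = 1.3088

rotate P by −φ1: (0.1205, 0.0401, -0.2781)
  A=0.0295, B=-0.2781, C=(l²−L²−A²−y'²−z²)/(2L)=-0.0435
  √(A²+B²)=0.2797;  θ1 = -1.4651+1.7271 ≈ 0.2620
φ2=120.0° → target in arm frame (-0.0255, -0.1244)
  A cos θ + B sin θ = C:  0.1755·cos θ + -0.2781·sin θ = -0.1531
  θ2 = atan2(B,A) + arccos(C/0.3289) = 1.0471
φ3=240.0° → target in arm frame (-0.0950, 0.0843)
  A=0.2450, B=-0.2781, C=(l²−L²−A²−y'²−z²)/(2L)=-0.2052
  θ3 = atan2(B,A) + arccos(C/0.3706) = 1.3088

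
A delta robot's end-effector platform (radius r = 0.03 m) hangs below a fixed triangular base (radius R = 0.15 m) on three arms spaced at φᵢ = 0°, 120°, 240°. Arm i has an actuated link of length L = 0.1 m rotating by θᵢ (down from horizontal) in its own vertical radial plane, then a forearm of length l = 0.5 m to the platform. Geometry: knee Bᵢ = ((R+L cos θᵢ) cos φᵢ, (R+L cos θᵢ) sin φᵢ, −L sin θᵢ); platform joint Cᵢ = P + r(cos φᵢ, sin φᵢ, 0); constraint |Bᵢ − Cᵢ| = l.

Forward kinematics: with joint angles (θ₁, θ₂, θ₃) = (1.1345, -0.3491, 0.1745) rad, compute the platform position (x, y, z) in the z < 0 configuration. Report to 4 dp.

arm 1 at φ=0.0°: e+L cos θ1 = 0.1623;  centre 1 = (0.1623, 0.0000, -0.0906)
arm 2 at φ=120.0°: e+L cos θ2 = 0.2140;  centre 2 = (-0.1070, 0.1853, 0.0342)
centre 3 = (0.2185·cos240.0°, 0.2185·sin240.0°, -0.0174) = (-0.1092, -0.1892, -0.0174)
subtract pairs → two planes through P
plane₁₂: -0.5385x+0.3706y+0.2497z = 0.0124
det = 0.4050;  x = -0.0239+0.3674z,  y = -0.0013+-0.1399z
sphere 1 gives Az²+Bz+C=0 with A=1.1545, B=0.0448, C=-0.2071;  B²−4AC=0.9585;  roots -0.4434, 0.4046;  negative root z = -0.4434
x = -0.1868, y = 0.0607

(-0.1868, 0.0607, -0.4434)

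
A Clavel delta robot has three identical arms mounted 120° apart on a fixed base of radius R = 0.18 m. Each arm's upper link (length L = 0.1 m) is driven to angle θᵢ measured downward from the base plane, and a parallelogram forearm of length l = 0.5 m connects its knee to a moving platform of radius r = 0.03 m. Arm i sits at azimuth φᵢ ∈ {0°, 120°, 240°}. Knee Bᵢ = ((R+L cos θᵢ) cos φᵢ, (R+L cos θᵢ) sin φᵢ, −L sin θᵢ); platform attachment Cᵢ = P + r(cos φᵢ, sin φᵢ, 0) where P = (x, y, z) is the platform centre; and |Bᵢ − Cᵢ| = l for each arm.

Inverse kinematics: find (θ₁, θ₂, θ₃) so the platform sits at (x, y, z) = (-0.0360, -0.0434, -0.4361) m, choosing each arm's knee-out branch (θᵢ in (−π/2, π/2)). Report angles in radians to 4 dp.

arm 1 (φ=0.0°): x'=-0.0360, y'=-0.0434
  e−x'=0.1860;  (l²−L²−(e−x')²−y'²−z²)/2L = 0.0667
  √(A²+B²)=0.4741;  θ1 = -1.1676+1.4297 ≈ 0.2620
arm 2 (φ=120.0°): x'=-0.0196, y'=0.0529
  A=0.1696, B=-0.4361, C=(l²−L²−A²−y'²−z²)/(2L)=0.0913
  √(A²+B²)=0.4679;  θ2 = -1.1999+1.3744 ≈ 0.1745
arm 3 (φ=240.0°): x'=0.0556, y'=-0.0095
  A cos θ + B sin θ = C:  0.0944·cos θ + -0.4361·sin θ = 0.2041
  √(A²+B²)=0.4462;  θ3 = -1.3576+1.0958 ≈ -0.2618

θ₁ = 0.2620, θ₂ = 0.1745, θ₃ = -0.2618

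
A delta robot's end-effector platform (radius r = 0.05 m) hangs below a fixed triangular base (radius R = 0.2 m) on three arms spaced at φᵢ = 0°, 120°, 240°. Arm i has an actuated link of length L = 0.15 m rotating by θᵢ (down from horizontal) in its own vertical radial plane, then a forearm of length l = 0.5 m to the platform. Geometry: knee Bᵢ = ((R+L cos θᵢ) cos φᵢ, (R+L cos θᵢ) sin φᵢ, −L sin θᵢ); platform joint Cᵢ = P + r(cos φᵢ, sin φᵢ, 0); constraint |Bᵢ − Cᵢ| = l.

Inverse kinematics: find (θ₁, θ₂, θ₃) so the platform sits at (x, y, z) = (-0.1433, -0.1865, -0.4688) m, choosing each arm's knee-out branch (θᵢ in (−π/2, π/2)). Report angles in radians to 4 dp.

arm 1 (φ=0.0°): x'=-0.1433, y'=-0.1865
  e−x'=0.2933;  (l²−L²−(e−x')²−y'²−z²)/2L = -0.3769
  √(A²+B²)=0.5530;  θ1 = -1.0117+2.3208 ≈ 1.3090
arm 2 (φ=120.0°): x'=-0.0899, y'=0.2174
  e−x'=0.2399;  (l²−L²−(e−x')²−y'²−z²)/2L = -0.3235
  √(A²+B²)=0.5266;  θ2 = -1.0979+2.2323 ≈ 1.1344
arm 3 (φ=240.0°): x'=0.2332, y'=-0.0309
  A=-0.0832, B=-0.4688, C=(l²−L²−A²−y'²−z²)/(2L)=-0.0005
  θ3 = atan2(B,A) + arccos(C/0.4761) = -0.1746

θ₁ = 1.3090, θ₂ = 1.1344, θ₃ = -0.1746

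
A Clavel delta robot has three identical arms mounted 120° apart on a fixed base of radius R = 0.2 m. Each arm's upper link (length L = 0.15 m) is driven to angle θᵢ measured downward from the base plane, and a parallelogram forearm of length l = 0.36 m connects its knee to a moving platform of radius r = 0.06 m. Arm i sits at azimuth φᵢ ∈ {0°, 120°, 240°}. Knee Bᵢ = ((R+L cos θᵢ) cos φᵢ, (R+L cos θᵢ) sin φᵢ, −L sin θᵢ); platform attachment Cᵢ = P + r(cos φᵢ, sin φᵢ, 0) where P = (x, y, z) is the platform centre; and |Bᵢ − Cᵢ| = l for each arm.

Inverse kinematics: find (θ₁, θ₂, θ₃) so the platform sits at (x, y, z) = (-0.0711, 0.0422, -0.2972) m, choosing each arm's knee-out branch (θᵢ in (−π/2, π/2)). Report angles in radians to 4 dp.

arm 1 (φ=0.0°): x'=-0.0711, y'=0.0422
  A cos θ + B sin θ = C:  0.2111·cos θ + -0.2972·sin θ = -0.0919
  √(A²+B²)=0.3645;  θ1 = -0.9532+1.8257 ≈ 0.8725
rotate P by −φ2: (0.0721, 0.0405, -0.2972)
  A cos θ + B sin θ = C:  0.0679·cos θ + -0.2972·sin θ = 0.0417
  √(A²+B²)=0.3049;  θ2 = -1.3462+1.4334 ≈ 0.0873
φ3=240.0° → target in arm frame (-0.0010, -0.0827)
  A=0.1410, B=-0.2972, C=(l²−L²−A²−y'²−z²)/(2L)=-0.0265
  γ=atan2(-0.2972,0.1410)=-1.1278;  ψ=arccos(-0.0805)=1.6514;  θ3=γ+ψ≈0.5235

θ₁ = 0.8725, θ₂ = 0.0873, θ₃ = 0.5235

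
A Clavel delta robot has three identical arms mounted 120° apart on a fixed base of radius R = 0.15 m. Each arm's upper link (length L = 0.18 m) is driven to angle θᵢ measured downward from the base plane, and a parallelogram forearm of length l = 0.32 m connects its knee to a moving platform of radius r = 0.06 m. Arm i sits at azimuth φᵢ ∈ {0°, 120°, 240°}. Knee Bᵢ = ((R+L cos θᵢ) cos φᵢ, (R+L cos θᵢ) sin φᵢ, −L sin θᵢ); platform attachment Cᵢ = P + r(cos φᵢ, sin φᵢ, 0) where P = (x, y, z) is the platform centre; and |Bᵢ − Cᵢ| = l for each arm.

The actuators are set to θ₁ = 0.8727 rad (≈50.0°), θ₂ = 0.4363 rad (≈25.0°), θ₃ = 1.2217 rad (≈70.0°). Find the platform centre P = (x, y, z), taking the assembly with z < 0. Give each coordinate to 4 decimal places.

φ1=0.0°: virtual centre (0.2057, 0.0000, -0.1379), radius l
arm 2 at φ=120.0°: e+L cos θ2 = 0.2531;  centre 2 = (-0.1266, 0.2192, -0.0761)
arm 3 at φ=240.0°: e+L cos θ3 = 0.1516;  centre 3 = (-0.0758, -0.1313, -0.1691)
eliminate P² terms by subtracting sphere 1 from 2 and 3
plane₁₂: -0.6645x+0.4384y+0.1237z = 0.0085
Cramer: x(z) = 0.0048+0.0120z;  y(z) = 0.0268-0.2638z
sphere 1 gives Az²+Bz+C=0 with A=1.0697, B=0.2568, C=-0.0423;  B²−4AC=0.2470;  roots -0.3524, 0.1123;  negative root z = -0.3524
x = 0.0006, y = 0.1197

(0.0006, 0.1197, -0.3524)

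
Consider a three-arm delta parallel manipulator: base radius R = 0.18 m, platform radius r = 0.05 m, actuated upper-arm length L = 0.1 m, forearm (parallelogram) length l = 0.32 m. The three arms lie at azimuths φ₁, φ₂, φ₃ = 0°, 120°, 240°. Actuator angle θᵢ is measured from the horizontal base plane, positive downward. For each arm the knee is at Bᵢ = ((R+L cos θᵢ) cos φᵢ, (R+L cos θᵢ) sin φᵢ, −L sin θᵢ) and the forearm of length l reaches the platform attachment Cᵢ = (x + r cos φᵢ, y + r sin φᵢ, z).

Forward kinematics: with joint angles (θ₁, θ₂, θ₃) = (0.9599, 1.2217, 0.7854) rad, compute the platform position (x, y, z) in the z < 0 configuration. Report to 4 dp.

φ1=0.0°: virtual centre (0.1874, 0.0000, -0.0819), radius l
arm 2 at φ=120.0°: (R−r)+L cos θ2 = 0.1642;  S2 = (-0.0821, 0.1422, -0.0940)
φ3=240.0°: virtual centre (-0.1004, -0.1738, -0.0707), radius l
subtract pairs → two planes through P
plane₁₂: -0.5389x+0.2844y+-0.0241z = -0.0060
det = 0.3510;  x = 0.0032+-0.0057z,  y = -0.0152+0.0739z
into |P−S₁|² = l²: 1.0055z² + 0.1637z + -0.0615 = 0;  Δ = 0.2743;  z = -0.3418 or 0.1790 → z<0 root = -0.3418
x = 0.0051, y = -0.0405

(0.0051, -0.0405, -0.3418)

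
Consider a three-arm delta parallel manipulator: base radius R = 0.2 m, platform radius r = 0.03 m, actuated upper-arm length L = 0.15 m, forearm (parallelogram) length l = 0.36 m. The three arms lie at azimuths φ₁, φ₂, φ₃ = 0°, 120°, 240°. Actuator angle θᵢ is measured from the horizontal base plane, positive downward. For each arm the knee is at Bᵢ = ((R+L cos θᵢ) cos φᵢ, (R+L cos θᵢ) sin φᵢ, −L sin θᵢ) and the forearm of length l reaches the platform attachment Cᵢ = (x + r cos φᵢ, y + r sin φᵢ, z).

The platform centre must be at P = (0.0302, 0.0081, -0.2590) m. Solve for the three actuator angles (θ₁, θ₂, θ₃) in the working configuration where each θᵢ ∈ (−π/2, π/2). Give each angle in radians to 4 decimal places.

arm 1 (φ=0.0°): x'=0.0302, y'=0.0081
  A=0.1398, B=-0.2590, C=(l²−L²−A²−y'²−z²)/(2L)=0.0680
  √(A²+B²)=0.2943;  θ1 = -1.0758+1.3375 ≈ 0.2617
φ2=120.0° → target in arm frame (-0.0081, -0.0302)
  e−x'=0.1781;  (l²−L²−(e−x')²−y'²−z²)/2L = 0.0246
  θ2 = atan2(B,A) + arccos(C/0.3143) = 0.5239
φ3=240.0° → target in arm frame (-0.0221, 0.0221)
  A=0.1921, B=-0.2590, C=(l²−L²−A²−y'²−z²)/(2L)=0.0087
  θ3 = atan2(B,A) + arccos(C/0.3225) = 0.6111

θ₁ = 0.2617, θ₂ = 0.5239, θ₃ = 0.6111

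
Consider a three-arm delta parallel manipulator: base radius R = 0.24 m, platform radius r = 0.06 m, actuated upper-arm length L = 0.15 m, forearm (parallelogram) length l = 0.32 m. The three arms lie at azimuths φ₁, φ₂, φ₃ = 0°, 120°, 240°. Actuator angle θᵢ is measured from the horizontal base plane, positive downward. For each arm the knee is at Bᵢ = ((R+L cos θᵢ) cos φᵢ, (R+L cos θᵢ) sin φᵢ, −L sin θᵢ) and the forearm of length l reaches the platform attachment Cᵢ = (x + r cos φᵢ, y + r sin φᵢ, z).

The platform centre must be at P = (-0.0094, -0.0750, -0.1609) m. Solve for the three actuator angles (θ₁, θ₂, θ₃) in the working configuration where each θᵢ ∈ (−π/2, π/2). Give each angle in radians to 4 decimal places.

arm 1 (φ=0.0°): x'=-0.0094, y'=-0.0750
  e−x'=0.1894;  (l²−L²−(e−x')²−y'²−z²)/2L = 0.0417
  γ=atan2(-0.1609,0.1894)=-0.7042;  ψ=arccos(0.1678)=1.4022;  θ1=γ+ψ≈0.6979
φ2=120.0° → target in arm frame (-0.0603, 0.0456)
  A=0.2403, B=-0.1609, C=(l²−L²−A²−y'²−z²)/(2L)=-0.0193
  √(A²+B²)=0.2892;  θ2 = -0.5901+1.6376 ≈ 1.0475
rotate P by −φ3: (0.0697, 0.0294, -0.1609)
  A=0.1103, B=-0.1609, C=(l²−L²−A²−y'²−z²)/(2L)=0.1366
  θ3 = atan2(B,A) + arccos(C/0.1951) = -0.1743

θ₁ = 0.6979, θ₂ = 1.0475, θ₃ = -0.1743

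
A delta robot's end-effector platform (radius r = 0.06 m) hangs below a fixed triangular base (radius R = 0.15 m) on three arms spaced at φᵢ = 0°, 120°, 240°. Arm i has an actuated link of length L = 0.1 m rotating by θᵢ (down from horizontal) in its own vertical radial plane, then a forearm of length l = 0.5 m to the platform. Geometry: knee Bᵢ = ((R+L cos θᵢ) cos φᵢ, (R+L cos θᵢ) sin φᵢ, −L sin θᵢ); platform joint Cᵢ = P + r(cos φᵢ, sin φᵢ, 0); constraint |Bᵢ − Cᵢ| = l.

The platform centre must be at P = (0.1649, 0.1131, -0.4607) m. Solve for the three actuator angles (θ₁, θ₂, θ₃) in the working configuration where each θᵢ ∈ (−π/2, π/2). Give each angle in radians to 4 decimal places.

φ1=0.0° → target in arm frame (0.1649, 0.1131)
  e−x'=-0.0749;  (l²−L²−(e−x')²−y'²−z²)/2L = 0.0468
  √(A²+B²)=0.4667;  θ1 = -1.7320+1.4704 ≈ -0.2615
φ2=120.0° → target in arm frame (0.0155, -0.1994)
  A=0.0745, B=-0.4607, C=(l²−L²−A²−y'²−z²)/(2L)=-0.0877
  θ2 = atan2(B,A) + arccos(C/0.4667) = 0.3494
φ3=240.0° → target in arm frame (-0.1804, 0.0863)
  A cos θ + B sin θ = C:  0.2704·cos θ + -0.4607·sin θ = -0.2640
  √(A²+B²)=0.5342;  θ3 = -1.0400+2.0877 ≈ 1.0477

θ₁ = -0.2615, θ₂ = 0.3494, θ₃ = 1.0477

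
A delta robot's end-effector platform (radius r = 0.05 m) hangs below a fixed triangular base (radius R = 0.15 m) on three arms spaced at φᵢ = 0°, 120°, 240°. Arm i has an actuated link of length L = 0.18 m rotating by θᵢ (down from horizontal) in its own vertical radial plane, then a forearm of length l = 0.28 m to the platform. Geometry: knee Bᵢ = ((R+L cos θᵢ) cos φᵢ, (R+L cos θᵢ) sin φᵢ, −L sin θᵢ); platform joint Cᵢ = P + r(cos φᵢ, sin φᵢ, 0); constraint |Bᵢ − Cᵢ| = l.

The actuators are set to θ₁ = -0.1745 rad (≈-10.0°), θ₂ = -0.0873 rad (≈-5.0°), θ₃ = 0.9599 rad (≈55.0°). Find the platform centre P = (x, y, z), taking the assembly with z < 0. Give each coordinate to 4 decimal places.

arm 1 at φ=0.0°: ρ1 = 0.2773;  O1 = (0.2773, 0.0000, 0.0313)
O2 = (0.2793·cos120.0°, 0.2793·sin120.0°, 0.0157) = (-0.1397, 0.2419, 0.0157)
O3 = (0.2032·cos240.0°, 0.2032·sin240.0°, -0.1474) = (-0.1016, -0.1760, -0.1474)
subtract pairs → two planes through P
[-0.8338 0.4838 -0.0311]·P = 0.0004;  [-0.7578 -0.3520 -0.3574]·P = -0.0148
det = 0.6601;  x = 0.0106+-0.2785z,  y = 0.0192+-0.4157z
into |P−O₁|² = l²: 1.2504z² + 0.0701z + -0.0060 = 0;  Δ = 0.0347;  z = -0.1025 or 0.0465 → z<0 root = -0.1025
x = 0.0392, y = 0.0618

(0.0392, 0.0618, -0.1025)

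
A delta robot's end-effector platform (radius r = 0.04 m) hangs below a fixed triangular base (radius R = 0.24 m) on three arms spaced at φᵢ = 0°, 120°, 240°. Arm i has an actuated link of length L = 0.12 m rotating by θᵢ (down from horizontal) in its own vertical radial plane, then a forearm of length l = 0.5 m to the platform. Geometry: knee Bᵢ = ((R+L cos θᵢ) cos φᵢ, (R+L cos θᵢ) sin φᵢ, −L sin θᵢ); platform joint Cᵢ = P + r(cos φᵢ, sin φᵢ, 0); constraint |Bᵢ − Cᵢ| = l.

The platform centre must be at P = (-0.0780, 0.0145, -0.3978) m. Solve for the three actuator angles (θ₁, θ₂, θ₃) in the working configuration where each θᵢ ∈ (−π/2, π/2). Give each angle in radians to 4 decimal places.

rotate P by −φ1: (-0.0780, 0.0145, -0.3978)
  A cos θ + B sin θ = C:  0.2780·cos θ + -0.3978·sin θ = -0.0006
  γ=atan2(-0.3978,0.2780)=-0.9608;  ψ=arccos(-0.0012)=1.5720;  θ1=γ+ψ≈0.6111
φ2=120.0° → target in arm frame (0.0516, 0.0603)
  A cos θ + B sin θ = C:  0.1484·cos θ + -0.3978·sin θ = 0.2153
  √(A²+B²)=0.4246;  θ2 = -1.2136+1.0389 ≈ -0.1748
φ3=240.0° → target in arm frame (0.0264, -0.0748)
  A cos θ + B sin θ = C:  0.1736·cos θ + -0.3978·sin θ = 0.1735
  γ=atan2(-0.3978,0.1736)=-1.1594;  ψ=arccos(0.3997)=1.1596;  θ3=γ+ψ≈0.0002

θ₁ = 0.6111, θ₂ = -0.1748, θ₃ = 0.0002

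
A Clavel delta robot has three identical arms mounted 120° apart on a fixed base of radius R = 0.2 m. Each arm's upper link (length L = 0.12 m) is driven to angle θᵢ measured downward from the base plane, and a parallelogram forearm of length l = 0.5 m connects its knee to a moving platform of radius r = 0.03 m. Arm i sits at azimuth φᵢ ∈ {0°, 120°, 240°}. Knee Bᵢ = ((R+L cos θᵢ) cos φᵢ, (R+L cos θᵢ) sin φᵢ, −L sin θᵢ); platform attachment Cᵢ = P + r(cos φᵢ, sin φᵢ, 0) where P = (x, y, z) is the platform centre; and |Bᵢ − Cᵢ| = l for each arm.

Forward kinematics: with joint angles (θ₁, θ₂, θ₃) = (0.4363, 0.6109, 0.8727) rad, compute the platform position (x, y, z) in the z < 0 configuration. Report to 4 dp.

(0.0453, 0.0346, -0.4915)

arm 1 at φ=0.0°: e+L cos θ1 = 0.2788;  centre 1 = (0.2788, 0.0000, -0.0507)
arm 2 at φ=120.0°: e+L cos θ2 = 0.2683;  centre 2 = (-0.1341, 0.2324, -0.0688)
φ3=240.0°: virtual centre (-0.1236, -0.2140, -0.0919), radius l
|centre ₂|²−|centre ₁|² = -0.0036;  |centre ₃|²−|centre ₁|² = -0.0108
[-0.8258 0.4647 -0.0362]·P = -0.0036;  [-0.8046 -0.4280 -0.0824]·P = -0.0108
Cramer: x(z) = 0.0090-0.0740z;  y(z) = 0.0083-0.0535z
into |P−centre ₁|² = l²: 1.0083z² + 0.1405z + -0.1746 = 0;  Δ = 0.7238;  z = -0.4915 or 0.3522 → z<0 root = -0.4915
x = 0.0453, y = 0.0346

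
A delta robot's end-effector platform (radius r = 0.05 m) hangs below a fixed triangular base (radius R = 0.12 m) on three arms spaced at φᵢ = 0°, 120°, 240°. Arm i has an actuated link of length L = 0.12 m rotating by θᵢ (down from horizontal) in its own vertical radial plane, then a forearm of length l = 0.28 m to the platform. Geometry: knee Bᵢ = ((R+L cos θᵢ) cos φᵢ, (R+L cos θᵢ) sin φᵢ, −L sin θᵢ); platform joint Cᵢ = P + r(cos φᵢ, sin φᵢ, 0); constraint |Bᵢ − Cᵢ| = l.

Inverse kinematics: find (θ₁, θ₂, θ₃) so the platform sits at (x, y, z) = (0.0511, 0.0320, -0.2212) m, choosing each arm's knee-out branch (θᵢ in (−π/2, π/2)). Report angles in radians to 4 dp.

θ₁ = -0.1746, θ₂ = 0.1741, θ₃ = 0.5236

rotate P by −φ1: (0.0511, 0.0320, -0.2212)
  e−x'=0.0189;  (l²−L²−(e−x')²−y'²−z²)/2L = 0.0570
  θ1 = atan2(B,A) + arccos(C/0.2220) = -0.1746
rotate P by −φ2: (0.0022, -0.0603, -0.2212)
  A cos θ + B sin θ = C:  0.0678·cos θ + -0.2212·sin θ = 0.0285
  γ=atan2(-0.2212,0.0678)=-1.2732;  ψ=arccos(0.1231)=1.4473;  θ2=γ+ψ≈0.1741
rotate P by −φ3: (-0.0533, 0.0283, -0.2212)
  A cos θ + B sin θ = C:  0.1233·cos θ + -0.2212·sin θ = -0.0038
  γ=atan2(-0.2212,0.1233)=-1.0624;  ψ=arccos(-0.0152)=1.5860;  θ3=γ+ψ≈0.5236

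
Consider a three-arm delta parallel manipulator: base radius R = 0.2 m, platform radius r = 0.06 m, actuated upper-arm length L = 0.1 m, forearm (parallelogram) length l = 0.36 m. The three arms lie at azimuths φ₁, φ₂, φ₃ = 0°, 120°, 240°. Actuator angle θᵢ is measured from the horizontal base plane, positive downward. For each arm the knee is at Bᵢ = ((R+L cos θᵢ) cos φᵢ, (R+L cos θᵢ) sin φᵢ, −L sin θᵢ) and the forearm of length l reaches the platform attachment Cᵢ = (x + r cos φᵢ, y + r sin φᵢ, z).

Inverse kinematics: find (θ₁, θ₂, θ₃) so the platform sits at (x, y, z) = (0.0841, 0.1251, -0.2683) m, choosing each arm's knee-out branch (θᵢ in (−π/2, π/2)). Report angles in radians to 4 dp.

θ₁ = -0.3487, θ₂ = -0.1749, θ₃ = 1.3092

arm 1 (φ=0.0°): x'=0.0841, y'=0.1251
  e−x'=0.0559;  (l²−L²−(e−x')²−y'²−z²)/2L = 0.1442
  √(A²+B²)=0.2741;  θ1 = -1.3654+1.0167 ≈ -0.3487
arm 2 (φ=120.0°): x'=0.0663, y'=-0.1354
  A=0.0737, B=-0.2683, C=(l²−L²−A²−y'²−z²)/(2L)=0.1193
  √(A²+B²)=0.2782;  θ2 = -1.3027+1.1278 ≈ -0.1749
arm 3 (φ=240.0°): x'=-0.1504, y'=0.0103
  e−x'=0.2904;  (l²−L²−(e−x')²−y'²−z²)/2L = -0.1841
  θ3 = atan2(B,A) + arccos(C/0.3954) = 1.3092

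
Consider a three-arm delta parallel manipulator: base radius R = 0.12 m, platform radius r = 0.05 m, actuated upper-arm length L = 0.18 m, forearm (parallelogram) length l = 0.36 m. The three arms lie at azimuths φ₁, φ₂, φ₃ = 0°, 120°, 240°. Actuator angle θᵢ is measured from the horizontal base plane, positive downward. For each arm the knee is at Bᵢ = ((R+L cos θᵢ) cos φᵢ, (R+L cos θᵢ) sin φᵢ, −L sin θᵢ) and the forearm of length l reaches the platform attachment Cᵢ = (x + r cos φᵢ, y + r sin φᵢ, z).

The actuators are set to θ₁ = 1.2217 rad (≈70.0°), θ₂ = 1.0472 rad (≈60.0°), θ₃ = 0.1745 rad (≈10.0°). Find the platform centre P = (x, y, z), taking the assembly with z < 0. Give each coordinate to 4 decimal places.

(-0.1234, -0.1374, -0.3830)

centre 1 = (0.1316·cos0.0°, 0.1316·sin0.0°, -0.1691) = (0.1316, 0.0000, -0.1691)
arm 2 at φ=120.0°: (R−r)+L cos θ2 = 0.1600;  centre 2 = (-0.0800, 0.1386, -0.1559)
φ3=240.0°: virtual centre (-0.1236, -0.2141, -0.0313), radius l
subtract pairs → two planes through P
plane₁₂: -0.4231x+0.2771y+0.0265z = 0.0040
Cramer: x(z) = -0.0192+0.2721z;  y(z) = -0.0149+0.3197z
quadratic in z: (1.1762)z²+(0.2467)z+(-0.0780)=0, √Δ=0.6542 → z ∈ {-0.3830, 0.1732}; z = -0.3830 (taking z<0)
x = -0.1234, y = -0.1374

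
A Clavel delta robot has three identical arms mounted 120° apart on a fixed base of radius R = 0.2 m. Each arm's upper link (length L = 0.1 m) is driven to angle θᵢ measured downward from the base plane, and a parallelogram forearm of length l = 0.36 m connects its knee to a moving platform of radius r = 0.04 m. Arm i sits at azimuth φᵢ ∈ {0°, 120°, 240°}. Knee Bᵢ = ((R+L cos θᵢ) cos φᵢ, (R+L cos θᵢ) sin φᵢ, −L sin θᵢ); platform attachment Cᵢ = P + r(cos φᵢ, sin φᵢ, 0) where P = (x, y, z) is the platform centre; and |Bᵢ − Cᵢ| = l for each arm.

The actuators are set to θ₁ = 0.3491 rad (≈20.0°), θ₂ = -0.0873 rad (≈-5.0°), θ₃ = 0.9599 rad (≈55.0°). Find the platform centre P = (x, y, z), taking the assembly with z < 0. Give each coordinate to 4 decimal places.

φ1=0.0°: virtual centre (0.2540, 0.0000, -0.0342), radius l
arm 2 at φ=120.0°: (R−r)+L cos θ2 = 0.2596;  O2 = (-0.1298, 0.2248, 0.0087)
arm 3 at φ=240.0°: (R−r)+L cos θ3 = 0.2174;  O3 = (-0.1087, -0.1882, -0.0819)
subtract pairs → two planes through P
[-0.7676 0.4497 0.0858]·P = 0.0018;  [-0.7253 -0.3765 -0.0954]·P = -0.0117
Cramer: x(z) = 0.0075-0.0172z;  y(z) = 0.0167-0.2203z
quadratic in z: (1.0488)z²+(0.0695)z+(-0.0674)=0, √Δ=0.5362 → z ∈ {-0.2888, 0.2225}; z = -0.2888 (taking z<0)
x = 0.0124, y = 0.0804

(0.0124, 0.0804, -0.2888)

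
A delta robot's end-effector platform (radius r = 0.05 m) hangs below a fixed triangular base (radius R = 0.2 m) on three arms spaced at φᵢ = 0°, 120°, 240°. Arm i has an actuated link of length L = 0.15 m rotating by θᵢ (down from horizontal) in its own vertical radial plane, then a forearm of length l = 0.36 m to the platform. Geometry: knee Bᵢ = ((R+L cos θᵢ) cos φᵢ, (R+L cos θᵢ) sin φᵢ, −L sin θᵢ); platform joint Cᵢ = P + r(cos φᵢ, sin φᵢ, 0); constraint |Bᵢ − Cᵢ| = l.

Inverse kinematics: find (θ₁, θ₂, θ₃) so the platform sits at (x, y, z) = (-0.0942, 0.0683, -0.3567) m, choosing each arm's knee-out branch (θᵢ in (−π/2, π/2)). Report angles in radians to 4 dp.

φ1=0.0° → target in arm frame (-0.0942, 0.0683)
  A=0.2442, B=-0.3567, C=(l²−L²−A²−y'²−z²)/(2L)=-0.2814
  √(A²+B²)=0.4323;  θ1 = -0.9705+2.2798 ≈ 1.3093
φ2=120.0° → target in arm frame (0.1062, 0.0474)
  A=0.0438, B=-0.3567, C=(l²−L²−A²−y'²−z²)/(2L)=-0.0810
  √(A²+B²)=0.3594;  θ2 = -1.4488+1.7981 ≈ 0.3494
arm 3 (φ=240.0°): x'=-0.0120, y'=-0.1157
  A=0.1620, B=-0.3567, C=(l²−L²−A²−y'²−z²)/(2L)=-0.1993
  θ3 = atan2(B,A) + arccos(C/0.3918) = 0.9601

θ₁ = 1.3093, θ₂ = 0.3494, θ₃ = 0.9601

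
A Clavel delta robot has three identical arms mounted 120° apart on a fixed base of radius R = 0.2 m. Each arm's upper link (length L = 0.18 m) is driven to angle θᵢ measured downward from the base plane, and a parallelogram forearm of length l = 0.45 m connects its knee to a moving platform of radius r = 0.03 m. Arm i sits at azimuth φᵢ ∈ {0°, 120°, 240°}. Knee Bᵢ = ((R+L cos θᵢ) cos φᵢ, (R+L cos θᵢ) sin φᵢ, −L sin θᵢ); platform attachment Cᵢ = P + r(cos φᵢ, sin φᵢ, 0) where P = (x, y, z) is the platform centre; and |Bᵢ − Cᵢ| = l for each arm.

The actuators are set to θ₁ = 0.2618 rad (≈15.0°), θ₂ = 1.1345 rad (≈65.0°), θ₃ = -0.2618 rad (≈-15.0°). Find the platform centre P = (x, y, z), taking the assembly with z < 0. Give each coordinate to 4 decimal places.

(0.0396, -0.1718, -0.3301)

S1 = (0.3439·cos0.0°, 0.3439·sin0.0°, -0.0466) = (0.3439, 0.0000, -0.0466)
S2 = (0.2461·cos120.0°, 0.2461·sin120.0°, -0.1631) = (-0.1230, 0.2131, -0.1631)
φ3=240.0°: virtual centre (-0.1719, -0.2978, 0.0466), radius l
subtract pairs → two planes through P
plane₁₂: -0.9338x+0.4262y+-0.2331z = -0.0333
Cramer: x(z) = 0.0199-0.0597z;  y(z) = -0.0344+0.4162z
quadratic in z: (1.1768)z²+(0.1032)z+(-0.0942)=0, √Δ=0.6738 → z ∈ {-0.3301, 0.2424}; z = -0.3301 (taking z<0)
x = 0.0396, y = -0.1718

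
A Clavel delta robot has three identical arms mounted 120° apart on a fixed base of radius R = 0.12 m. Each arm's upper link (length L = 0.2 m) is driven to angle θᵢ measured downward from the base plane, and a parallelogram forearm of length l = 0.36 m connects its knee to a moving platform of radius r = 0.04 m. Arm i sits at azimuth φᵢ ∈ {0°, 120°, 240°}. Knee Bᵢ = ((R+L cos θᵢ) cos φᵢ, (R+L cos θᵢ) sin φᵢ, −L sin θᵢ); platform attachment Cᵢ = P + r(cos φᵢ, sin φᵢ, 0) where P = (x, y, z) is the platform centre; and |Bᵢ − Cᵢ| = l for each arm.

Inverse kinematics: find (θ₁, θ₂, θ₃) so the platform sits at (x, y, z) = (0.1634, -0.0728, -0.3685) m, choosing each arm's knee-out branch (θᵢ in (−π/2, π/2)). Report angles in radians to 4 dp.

φ1=0.0° → target in arm frame (0.1634, -0.0728)
  A cos θ + B sin θ = C:  -0.0834·cos θ + -0.3685·sin θ = -0.1461
  γ=atan2(-0.3685,-0.0834)=-1.7934;  ψ=arccos(-0.3867)=1.9679;  θ1=γ+ψ≈0.1745
arm 2 (φ=120.0°): x'=-0.1447, y'=-0.1051
  e−x'=0.2247;  (l²−L²−(e−x')²−y'²−z²)/2L = -0.2694
  √(A²+B²)=0.4316;  θ2 = -1.0231+2.2448 ≈ 1.2216
arm 3 (φ=240.0°): x'=-0.0187, y'=0.1779
  A=0.0987, B=-0.3685, C=(l²−L²−A²−y'²−z²)/(2L)=-0.2189
  γ=atan2(-0.3685,0.0987)=-1.3092;  ψ=arccos(-0.5739)=2.1821;  θ3=γ+ψ≈0.8729

θ₁ = 0.1745, θ₂ = 1.2216, θ₃ = 0.8729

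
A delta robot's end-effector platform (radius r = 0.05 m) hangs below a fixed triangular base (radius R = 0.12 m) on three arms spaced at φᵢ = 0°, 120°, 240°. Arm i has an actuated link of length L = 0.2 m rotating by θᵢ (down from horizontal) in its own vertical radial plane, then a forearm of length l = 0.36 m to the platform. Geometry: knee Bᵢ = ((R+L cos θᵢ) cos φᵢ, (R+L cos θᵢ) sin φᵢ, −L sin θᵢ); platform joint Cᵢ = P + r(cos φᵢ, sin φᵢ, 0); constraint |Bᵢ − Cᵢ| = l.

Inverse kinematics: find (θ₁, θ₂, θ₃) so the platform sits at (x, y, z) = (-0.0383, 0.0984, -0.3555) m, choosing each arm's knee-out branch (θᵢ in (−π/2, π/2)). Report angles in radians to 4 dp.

rotate P by −φ1: (-0.0383, 0.0984, -0.3555)
  A cos θ + B sin θ = C:  0.1083·cos θ + -0.3555·sin θ = -0.1455
  √(A²+B²)=0.3716;  θ1 = -1.2751+1.9730 ≈ 0.6979
arm 2 (φ=120.0°): x'=0.1044, y'=-0.0160
  A=-0.0344, B=-0.3555, C=(l²−L²−A²−y'²−z²)/(2L)=-0.0955
  θ2 = atan2(B,A) + arccos(C/0.3572) = 0.1744
arm 3 (φ=240.0°): x'=-0.0661, y'=-0.0824
  A=0.1361, B=-0.3555, C=(l²−L²−A²−y'²−z²)/(2L)=-0.1552
  √(A²+B²)=0.3807;  θ3 = -1.2053+1.9907 ≈ 0.7855

θ₁ = 0.6979, θ₂ = 0.1744, θ₃ = 0.7855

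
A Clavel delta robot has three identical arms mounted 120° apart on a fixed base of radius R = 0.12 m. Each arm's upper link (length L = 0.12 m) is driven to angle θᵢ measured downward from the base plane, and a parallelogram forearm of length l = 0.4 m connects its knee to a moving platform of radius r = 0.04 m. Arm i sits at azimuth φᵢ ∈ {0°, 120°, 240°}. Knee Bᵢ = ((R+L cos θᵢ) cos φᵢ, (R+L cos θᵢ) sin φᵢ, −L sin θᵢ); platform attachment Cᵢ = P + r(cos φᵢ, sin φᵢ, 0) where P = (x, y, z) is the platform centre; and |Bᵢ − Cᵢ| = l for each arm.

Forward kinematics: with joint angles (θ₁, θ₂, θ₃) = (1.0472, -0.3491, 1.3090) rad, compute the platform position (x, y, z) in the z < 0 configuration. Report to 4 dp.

(-0.0768, 0.2243, -0.3543)

φ1=0.0°: virtual centre (0.1400, 0.0000, -0.1039), radius l
arm 2 at φ=120.0°: (R−r)+L cos θ2 = 0.1928;  S2 = (-0.0964, 0.1669, 0.0410)
φ3=240.0°: virtual centre (-0.0555, -0.0962, -0.1159), radius l
|S₂|²−|S₁|² = 0.0084;  |S₃|²−|S₁|² = -0.0046
plane₁₂: -0.4728x+0.3339y+0.2899z = 0.0084
det = 0.2215;  x = -0.0004+0.2157z,  y = 0.0248+-0.5631z
sphere 1 gives Az²+Bz+C=0 with A=1.3635, B=0.1194, C=-0.1289;  B²−4AC=0.7172;  roots -0.3543, 0.2668;  negative root z = -0.3543
x = -0.0768, y = 0.2243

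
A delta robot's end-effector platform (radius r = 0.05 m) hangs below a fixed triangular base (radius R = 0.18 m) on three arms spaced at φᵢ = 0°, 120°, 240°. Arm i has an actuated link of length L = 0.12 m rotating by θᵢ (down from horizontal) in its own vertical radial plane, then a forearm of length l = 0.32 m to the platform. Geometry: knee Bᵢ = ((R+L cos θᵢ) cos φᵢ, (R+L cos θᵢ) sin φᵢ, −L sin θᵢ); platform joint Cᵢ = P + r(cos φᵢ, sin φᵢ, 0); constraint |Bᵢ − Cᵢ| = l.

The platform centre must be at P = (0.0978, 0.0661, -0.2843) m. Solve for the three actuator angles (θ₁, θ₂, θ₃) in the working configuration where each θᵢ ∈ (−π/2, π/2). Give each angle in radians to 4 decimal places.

θ₁ = 0.0870, θ₂ = 0.6981, θ₃ = 1.3093

arm 1 (φ=0.0°): x'=0.0978, y'=0.0661
  e−x'=0.0322;  (l²−L²−(e−x')²−y'²−z²)/2L = 0.0074
  γ=atan2(-0.2843,0.0322)=-1.4580;  ψ=arccos(0.0257)=1.5451;  θ1=γ+ψ≈0.0870
φ2=120.0° → target in arm frame (0.0083, -0.1177)
  A cos θ + B sin θ = C:  0.1217·cos θ + -0.2843·sin θ = -0.0895
  γ=atan2(-0.2843,0.1217)=-1.1665;  ψ=arccos(-0.2896)=1.8646;  θ2=γ+ψ≈0.6981
rotate P by −φ3: (-0.1061, 0.0516, -0.2843)
  A=0.2361, B=-0.2843, C=(l²−L²−A²−y'²−z²)/(2L)=-0.2136
  γ=atan2(-0.2843,0.2361)=-0.8777;  ψ=arccos(-0.5779)=2.1869;  θ3=γ+ψ≈1.3093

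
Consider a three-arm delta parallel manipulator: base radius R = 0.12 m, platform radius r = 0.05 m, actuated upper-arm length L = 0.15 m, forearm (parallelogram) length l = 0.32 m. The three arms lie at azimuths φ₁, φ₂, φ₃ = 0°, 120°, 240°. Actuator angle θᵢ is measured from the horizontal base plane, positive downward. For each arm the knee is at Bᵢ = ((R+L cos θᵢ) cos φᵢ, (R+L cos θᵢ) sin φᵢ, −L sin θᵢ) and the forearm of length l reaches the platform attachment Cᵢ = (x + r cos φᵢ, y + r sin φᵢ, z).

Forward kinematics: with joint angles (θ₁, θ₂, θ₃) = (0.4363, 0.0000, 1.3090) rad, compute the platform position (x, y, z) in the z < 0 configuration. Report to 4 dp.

φ1=0.0°: virtual centre (0.2059, 0.0000, -0.0634), radius l
arm 2 at φ=120.0°: (R−r)+L cos θ2 = 0.2200;  O2 = (-0.1100, 0.1905, 0.0000)
arm 3 at φ=240.0°: (R−r)+L cos θ3 = 0.1088;  O3 = (-0.0544, -0.0942, -0.1449)
|O₂|²−|O₁|² = 0.0020;  |O₃|²−|O₁|² = -0.0136
plane₁₂: -0.6319x+0.3811y+0.1268z = 0.0020
Cramer: x(z) = 0.0152-0.1204z;  y(z) = 0.0303-0.5323z
quadratic in z: (1.2978)z²+(0.1405)z+(-0.0611)=0, √Δ=0.5803 → z ∈ {-0.2777, 0.1694}; z = -0.2777 (taking z<0)
x = 0.0486, y = 0.1781

(0.0486, 0.1781, -0.2777)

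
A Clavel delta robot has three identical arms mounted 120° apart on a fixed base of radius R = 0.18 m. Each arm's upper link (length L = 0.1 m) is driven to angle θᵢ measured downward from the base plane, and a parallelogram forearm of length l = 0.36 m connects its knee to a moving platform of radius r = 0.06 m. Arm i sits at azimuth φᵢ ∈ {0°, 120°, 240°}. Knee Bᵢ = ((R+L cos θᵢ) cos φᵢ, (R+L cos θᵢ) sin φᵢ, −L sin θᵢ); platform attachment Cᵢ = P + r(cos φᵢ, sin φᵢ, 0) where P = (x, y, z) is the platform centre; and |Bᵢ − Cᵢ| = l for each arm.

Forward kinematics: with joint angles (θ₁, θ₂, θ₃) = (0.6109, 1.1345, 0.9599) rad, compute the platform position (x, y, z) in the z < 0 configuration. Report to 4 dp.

arm 1 at φ=0.0°: (R−r)+L cos θ1 = 0.2019;  centre 1 = (0.2019, 0.0000, -0.0574)
centre 2 = (0.1623·cos120.0°, 0.1623·sin120.0°, -0.0906) = (-0.0811, 0.1405, -0.0906)
φ3=240.0°: virtual centre (-0.0887, -0.1536, -0.0819), radius l
|centre ₂|²−|centre ₁|² = -0.0095;  |centre ₃|²−|centre ₁|² = -0.0059
plane₁₂: -0.5661x+0.2810y+-0.0665z = -0.0095
Cramer: x(z) = 0.0136-0.1015z;  y(z) = -0.0065+0.0323z
quadratic in z: (1.0114)z²+(0.1525)z+(-0.0908)=0, √Δ=0.6250 → z ∈ {-0.3844, 0.2336}; z = -0.3844 (taking z<0)
x = 0.0526, y = -0.0189

(0.0526, -0.0189, -0.3844)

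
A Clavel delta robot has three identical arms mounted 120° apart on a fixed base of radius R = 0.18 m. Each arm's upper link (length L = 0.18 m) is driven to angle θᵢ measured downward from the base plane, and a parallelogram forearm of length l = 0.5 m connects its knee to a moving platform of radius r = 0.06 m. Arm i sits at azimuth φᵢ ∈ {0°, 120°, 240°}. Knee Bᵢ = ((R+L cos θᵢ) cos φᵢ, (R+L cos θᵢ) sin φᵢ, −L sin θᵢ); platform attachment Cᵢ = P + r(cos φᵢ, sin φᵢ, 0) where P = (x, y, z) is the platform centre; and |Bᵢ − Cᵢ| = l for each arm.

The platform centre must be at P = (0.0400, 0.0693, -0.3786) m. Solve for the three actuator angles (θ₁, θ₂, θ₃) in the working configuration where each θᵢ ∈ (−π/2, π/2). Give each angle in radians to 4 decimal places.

θ₁ = -0.2615, θ₂ = -0.2616, θ₃ = 0.2619

φ1=0.0° → target in arm frame (0.0400, 0.0693)
  A=0.0800, B=-0.3786, C=(l²−L²−A²−y'²−z²)/(2L)=0.1752
  θ1 = atan2(B,A) + arccos(C/0.3870) = -0.2615
φ2=120.0° → target in arm frame (0.0400, -0.0693)
  A=0.0800, B=-0.3786, C=(l²−L²−A²−y'²−z²)/(2L)=0.1752
  θ2 = atan2(B,A) + arccos(C/0.3870) = -0.2616
rotate P by −φ3: (-0.0800, 0.0000, -0.3786)
  e−x'=0.2000;  (l²−L²−(e−x')²−y'²−z²)/2L = 0.0952
  √(A²+B²)=0.4282;  θ3 = -1.0848+1.3467 ≈ 0.2619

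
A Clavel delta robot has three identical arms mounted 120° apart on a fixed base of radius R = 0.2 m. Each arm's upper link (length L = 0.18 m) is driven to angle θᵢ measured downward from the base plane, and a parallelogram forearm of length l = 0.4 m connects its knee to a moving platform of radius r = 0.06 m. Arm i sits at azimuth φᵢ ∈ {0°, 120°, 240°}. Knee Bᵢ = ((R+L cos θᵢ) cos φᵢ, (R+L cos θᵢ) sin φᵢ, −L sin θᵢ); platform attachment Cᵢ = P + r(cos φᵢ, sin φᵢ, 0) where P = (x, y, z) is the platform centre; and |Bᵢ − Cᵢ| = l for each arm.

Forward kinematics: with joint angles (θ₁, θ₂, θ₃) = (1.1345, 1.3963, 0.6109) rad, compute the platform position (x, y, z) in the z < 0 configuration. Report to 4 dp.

(-0.0187, -0.1243, -0.4622)

arm 1 at φ=0.0°: ρ1 = 0.2161;  O1 = (0.2161, 0.0000, -0.1631)
O2 = (0.1713·cos120.0°, 0.1713·sin120.0°, -0.1773) = (-0.0856, 0.1483, -0.1773)
O3 = (0.2874·cos240.0°, 0.2874·sin240.0°, -0.1032) = (-0.1437, -0.2489, -0.1032)
eliminate P² terms by subtracting sphere 1 from 2 and 3
linear system: -0.6034x+0.2966y = -0.0125−-0.0283z; -0.7196x+-0.4979y = 0.0200−0.1198z
det = 0.5138;  x = 0.0006+0.0418z,  y = -0.0410+0.1802z
into |P−O₁|² = l²: 1.0342z² + 0.2935z + -0.0853 = 0;  Δ = 0.4390;  z = -0.4622 or 0.1784 → z<0 root = -0.4622
x = -0.0187, y = -0.1243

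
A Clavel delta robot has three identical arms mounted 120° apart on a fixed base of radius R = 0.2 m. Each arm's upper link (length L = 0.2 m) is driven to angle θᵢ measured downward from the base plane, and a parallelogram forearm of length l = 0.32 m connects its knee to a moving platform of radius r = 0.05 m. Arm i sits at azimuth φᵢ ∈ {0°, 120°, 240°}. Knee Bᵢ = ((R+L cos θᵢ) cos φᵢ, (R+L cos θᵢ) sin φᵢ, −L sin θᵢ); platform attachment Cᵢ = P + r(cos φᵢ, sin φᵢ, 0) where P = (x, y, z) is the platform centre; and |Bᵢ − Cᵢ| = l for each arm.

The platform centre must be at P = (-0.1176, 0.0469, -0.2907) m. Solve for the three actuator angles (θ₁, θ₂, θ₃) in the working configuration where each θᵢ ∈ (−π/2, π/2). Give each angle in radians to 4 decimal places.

φ1=0.0° → target in arm frame (-0.1176, 0.0469)
  e−x'=0.2676;  (l²−L²−(e−x')²−y'²−z²)/2L = -0.2398
  θ1 = atan2(B,A) + arccos(C/0.3951) = 1.3962
φ2=120.0° → target in arm frame (0.0994, 0.0784)
  e−x'=0.0506;  (l²−L²−(e−x')²−y'²−z²)/2L = -0.0770
  θ2 = atan2(B,A) + arccos(C/0.2951) = 0.4364
arm 3 (φ=240.0°): x'=0.0182, y'=-0.1253
  A=0.1318, B=-0.2907, C=(l²−L²−A²−y'²−z²)/(2L)=-0.1380
  θ3 = atan2(B,A) + arccos(C/0.3192) = 0.8726

θ₁ = 1.3962, θ₂ = 0.4364, θ₃ = 0.8726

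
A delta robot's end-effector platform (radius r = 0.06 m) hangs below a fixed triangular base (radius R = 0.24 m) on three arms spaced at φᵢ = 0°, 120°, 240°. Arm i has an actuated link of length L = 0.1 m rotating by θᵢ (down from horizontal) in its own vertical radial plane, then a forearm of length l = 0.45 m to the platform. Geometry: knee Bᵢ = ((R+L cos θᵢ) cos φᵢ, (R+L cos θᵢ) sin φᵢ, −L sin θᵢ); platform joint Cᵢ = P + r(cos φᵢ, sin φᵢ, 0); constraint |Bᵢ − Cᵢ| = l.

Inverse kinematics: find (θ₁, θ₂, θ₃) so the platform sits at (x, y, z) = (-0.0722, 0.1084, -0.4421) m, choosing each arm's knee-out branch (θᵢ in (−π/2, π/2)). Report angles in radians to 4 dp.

rotate P by −φ1: (-0.0722, 0.1084, -0.4421)
  A=0.2522, B=-0.4421, C=(l²−L²−A²−y'²−z²)/(2L)=-0.3915
  θ1 = atan2(B,A) + arccos(C/0.5090) = 1.3961
φ2=120.0° → target in arm frame (0.1300, 0.0083)
  A=0.0500, B=-0.4421, C=(l²−L²−A²−y'²−z²)/(2L)=-0.0276
  γ=atan2(-0.4421,0.0500)=-1.4581;  ψ=arccos(-0.0621)=1.6329;  θ2=γ+ψ≈0.1748
rotate P by −φ3: (-0.0578, -0.1167, -0.4421)
  A=0.2378, B=-0.4421, C=(l²−L²−A²−y'²−z²)/(2L)=-0.3656
  θ3 = atan2(B,A) + arccos(C/0.5020) = 1.3092

θ₁ = 1.3961, θ₂ = 0.1748, θ₃ = 1.3092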